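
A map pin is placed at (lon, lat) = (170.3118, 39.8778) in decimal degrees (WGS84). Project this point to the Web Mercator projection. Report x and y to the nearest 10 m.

Web Mercator is spherical with R = a = 6378137 m.
x = R·λ = 6378137 × 2.972501665 = 18959022.852 m.
y = R·ln tan(π/4 + φ/2) = 6378137 × 0.760127976 = 4848200.366 m.

x 18959020 m, y 4848200 m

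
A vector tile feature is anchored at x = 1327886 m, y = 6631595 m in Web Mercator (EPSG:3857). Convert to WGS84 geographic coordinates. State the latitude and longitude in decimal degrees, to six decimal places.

R = 6378137 m. λ = x/R = 11.92860289°.
φ = 2·arctan(exp(y/R)) − 90° = 2·arctan(2.82848) − 90° = 51.05819948°.

lat 51.058199°, lon 11.928603°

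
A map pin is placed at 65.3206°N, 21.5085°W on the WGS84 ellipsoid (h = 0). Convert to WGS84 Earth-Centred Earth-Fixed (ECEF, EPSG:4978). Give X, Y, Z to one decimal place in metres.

WGS84: a = 6378137 m, e² = 0.006694380; N(φ) = a/√(1−e²sin²φ) = 6395837.290 m.
X = (N+h)·cosφ·cosλ = 2484553.947 m; Y = (N+h)·cosφ·sinλ = -979117.635 m; Z = (N(1−e²)+h)·sinφ = 5772725.743 m.

X 2484553.9 m, Y -979117.6 m, Z 5772725.7 m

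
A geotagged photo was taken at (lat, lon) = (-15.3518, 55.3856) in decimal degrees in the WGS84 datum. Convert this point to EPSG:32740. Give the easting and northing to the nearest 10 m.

Zone 40 central meridian λ₀ = 6×40 − 183 = 57°; Δλ = -1.6144°.
Transverse Mercator on WGS84 with k₀ = 0.9996 gives E = 326707.108 m, N = 8302116.288 m.

E 326710 m, N 8302120 m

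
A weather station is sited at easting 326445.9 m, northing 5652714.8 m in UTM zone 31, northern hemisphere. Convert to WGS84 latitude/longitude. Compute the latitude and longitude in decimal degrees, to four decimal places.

lat 50.9998°, lon 0.5265°

Zone 31N: λ₀ = 3°, k₀ = 0.9996, false easting 500000 m.
Meridian distance M = (N − FN)/k₀ = 5654976.8 m.
Inverse transverse Mercator on WGS84 gives φ = 50.99979983°, λ = 0.52649973°.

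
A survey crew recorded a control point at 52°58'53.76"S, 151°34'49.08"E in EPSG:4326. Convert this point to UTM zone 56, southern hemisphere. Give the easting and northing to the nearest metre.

Zone 56 central meridian λ₀ = 6×56 − 183 = 153°; Δλ = -1.4197°.
Transverse Mercator on WGS84 with k₀ = 0.9996 gives E = 404685.580 m, N = 4128833.376 m.

E 404686 m, N 4128833 m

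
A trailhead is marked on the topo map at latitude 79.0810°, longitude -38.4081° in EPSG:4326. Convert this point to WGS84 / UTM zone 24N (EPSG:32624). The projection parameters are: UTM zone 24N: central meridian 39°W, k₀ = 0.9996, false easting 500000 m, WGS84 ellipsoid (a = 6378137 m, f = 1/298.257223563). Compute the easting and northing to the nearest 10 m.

Zone 24 central meridian λ₀ = 6×24 − 183 = -39°; Δλ = +0.5919°.
Transverse Mercator on WGS84 with k₀ = 0.9996 gives E = 512516.213 m, N = 8779077.784 m.

E 512520 m, N 8779080 m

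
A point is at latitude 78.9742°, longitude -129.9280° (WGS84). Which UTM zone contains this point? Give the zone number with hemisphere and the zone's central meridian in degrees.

Zone 9N, central meridian -129°

UTM zone = ⌊(λ + 180)/6⌋ + 1; -129.9280° ∈ [-132°, -126°) → zone 9.
Hemisphere: N (φ ≥ 0).
Central meridian λ₀ = 6×9 − 183 = -129°.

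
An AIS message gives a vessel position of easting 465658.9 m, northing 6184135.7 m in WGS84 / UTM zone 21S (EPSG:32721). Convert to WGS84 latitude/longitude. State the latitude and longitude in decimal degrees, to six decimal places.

Zone 21S: λ₀ = -57°, k₀ = 0.9996, false easting 500000 m, false northing 10000000 m.
Meridian distance M = (N − FN)/k₀ = -3817391.3 m.
Inverse transverse Mercator on WGS84 gives φ = -34.48379966°, λ = -57.37399954°.

lat -34.483800°, lon -57.374000°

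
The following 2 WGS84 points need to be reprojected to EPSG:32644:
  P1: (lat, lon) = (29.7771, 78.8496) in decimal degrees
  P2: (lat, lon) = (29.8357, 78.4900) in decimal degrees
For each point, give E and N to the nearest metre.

UTM zone 44N: λ₀ = 81°, k₀ = 0.9996.
P1 (29.7771°, 78.8496°) → (292112.056, 3296024.652) m.
P2 (29.8357°, 78.4900°) → (257479.071, 3303223.751) m.

P1: E 292112 m, N 3296025 m; P2: E 257479 m, N 3303224 m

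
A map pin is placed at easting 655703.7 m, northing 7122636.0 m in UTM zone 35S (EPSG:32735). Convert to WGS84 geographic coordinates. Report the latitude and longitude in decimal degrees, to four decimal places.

lat -26.0068°, lon 28.5558°

Zone 35S: λ₀ = 27°, k₀ = 0.9996, false easting 500000 m, false northing 10000000 m.
Meridian distance M = (N − FN)/k₀ = -2878515.4 m.
Inverse transverse Mercator on WGS84 gives φ = -26.00680020°, λ = 28.55579970°.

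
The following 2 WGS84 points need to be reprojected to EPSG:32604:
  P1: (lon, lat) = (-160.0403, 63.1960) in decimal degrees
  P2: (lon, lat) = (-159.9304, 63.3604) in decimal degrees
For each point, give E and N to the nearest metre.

UTM zone 4N: λ₀ = -159°, k₀ = 0.9996.
P1 (63.1960°, -160.0403°) → (447661.449, 7007851.377) m.
P2 (63.3604°, -159.9304°) → (453456.012, 7026082.754) m.

P1: E 447661 m, N 7007851 m; P2: E 453456 m, N 7026083 m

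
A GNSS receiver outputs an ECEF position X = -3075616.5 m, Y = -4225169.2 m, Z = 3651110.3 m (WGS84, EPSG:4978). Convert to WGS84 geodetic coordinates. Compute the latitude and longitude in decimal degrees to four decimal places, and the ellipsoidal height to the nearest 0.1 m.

λ = atan2(Y, X) = -126.05189992°; p = √(X²+Y²) = 5226037.9 m.
Bowring's method on WGS84 (a = 6378137 m, b = 6356752.314 m) gives φ = 35.12039970°, h = 4014.891 m.

lat 35.1204°, lon -126.0519°, h 4014.9 m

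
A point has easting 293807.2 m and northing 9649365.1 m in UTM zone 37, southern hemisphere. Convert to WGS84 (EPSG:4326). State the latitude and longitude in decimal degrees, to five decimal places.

Zone 37S: λ₀ = 39°, k₀ = 0.9996, false easting 500000 m, false northing 10000000 m.
Meridian distance M = (N − FN)/k₀ = -350775.2 m.
Inverse transverse Mercator on WGS84 gives φ = -3.17060031°, λ = 37.14450018°.

lat -3.17060°, lon 37.14450°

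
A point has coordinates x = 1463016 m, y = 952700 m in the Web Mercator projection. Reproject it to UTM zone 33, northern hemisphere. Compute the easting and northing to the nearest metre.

Web Mercator inverse (R = 6378137 m) → φ = 8.52660182°, λ = 13.14249634°.
UTM 33N forward: E = 295541.390 m, N = 943006.778 m.

E 295541 m, N 943007 m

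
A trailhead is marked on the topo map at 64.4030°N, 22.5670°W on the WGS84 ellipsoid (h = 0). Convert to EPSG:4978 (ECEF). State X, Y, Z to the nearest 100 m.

WGS84: a = 6378137 m, e² = 0.006694380; N(φ) = a/√(1−e²sin²φ) = 6395572.151 m.
X = (N+h)·cosφ·cosλ = 2551564.317 m; Y = (N+h)·cosφ·sinλ = -1060389.891 m; Z = (N(1−e²)+h)·sinφ = 5729267.298 m.

X 2551600 m, Y -1060400 m, Z 5729300 m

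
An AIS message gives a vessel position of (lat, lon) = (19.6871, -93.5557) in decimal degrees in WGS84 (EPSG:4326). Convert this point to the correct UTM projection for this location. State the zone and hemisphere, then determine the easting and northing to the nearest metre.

Longitude -93.5557° lies in the 6° band [-96°, -90°), giving zone 15; latitude is north of the equator, so 15N.
Zone 15 central meridian λ₀ = 6×15 − 183 = -93°; Δλ = -0.5557°.
Transverse Mercator on WGS84 with k₀ = 0.9996 gives E = 441756.169 m, N = 2176951.554 m.

Zone 15N: E 441756 m, N 2176952 m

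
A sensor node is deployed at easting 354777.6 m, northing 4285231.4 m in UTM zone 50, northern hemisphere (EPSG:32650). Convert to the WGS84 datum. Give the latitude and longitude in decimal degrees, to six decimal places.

lat 38.703800°, lon 115.329900°

Zone 50N: λ₀ = 117°, k₀ = 0.9996, false easting 500000 m.
Meridian distance M = (N − FN)/k₀ = 4286946.2 m.
Inverse transverse Mercator on WGS84 gives φ = 38.70379957°, λ = 115.32990041°.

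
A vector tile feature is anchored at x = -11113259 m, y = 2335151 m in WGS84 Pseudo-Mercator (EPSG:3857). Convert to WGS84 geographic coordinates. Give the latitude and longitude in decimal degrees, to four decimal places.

lat 20.5235°, lon -99.8321°

R = 6378137 m. λ = x/R = -99.83210416°.
φ = 2·arctan(exp(y/R)) − 90° = 2·arctan(1.44213) − 90° = 20.52350083°.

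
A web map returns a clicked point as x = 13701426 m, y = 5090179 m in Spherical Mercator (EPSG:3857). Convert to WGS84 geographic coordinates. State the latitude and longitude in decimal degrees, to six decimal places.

R = 6378137 m. λ = x/R = 123.08200390°.
φ = 2·arctan(exp(y/R)) − 90° = 2·arctan(2.22124) − 90° = 41.52559728°.

lat 41.525597°, lon 123.082004°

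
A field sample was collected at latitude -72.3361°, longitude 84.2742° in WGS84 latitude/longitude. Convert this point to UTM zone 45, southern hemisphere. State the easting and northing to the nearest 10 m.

Zone 45 central meridian λ₀ = 6×45 − 183 = 87°; Δλ = -2.7258°.
Transverse Mercator on WGS84 with k₀ = 0.9996 gives E = 407712.243 m, N = 1971485.488 m.

E 407710 m, N 1971490 m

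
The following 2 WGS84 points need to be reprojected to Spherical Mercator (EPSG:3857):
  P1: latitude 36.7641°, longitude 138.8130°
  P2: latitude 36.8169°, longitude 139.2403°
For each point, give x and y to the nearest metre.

Web Mercator: x = R·λ, y = R·ln tan(π/4+φ/2), R = 6378137 m.
P1 (36.7641°, 138.8130°) → (15452592.475, 4406276.180) m.
P2 (36.8169°, 139.2403°) → (15500159.294, 4413615.646) m.

P1: x 15452592 m, y 4406276 m; P2: x 15500159 m, y 4413616 m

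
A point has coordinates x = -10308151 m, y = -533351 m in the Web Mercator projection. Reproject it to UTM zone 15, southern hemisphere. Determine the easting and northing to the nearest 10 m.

Web Mercator inverse (R = 6378137 m) → φ = -4.78559950°, λ = -92.59969594°.
UTM 15S forward: E = 544389.926 m, N = 9471022.195 m.

E 544390 m, N 9471020 m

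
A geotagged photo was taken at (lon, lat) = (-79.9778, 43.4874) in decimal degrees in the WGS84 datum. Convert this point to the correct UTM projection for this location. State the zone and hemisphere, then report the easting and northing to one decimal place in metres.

Longitude -79.9778° lies in the 6° band [-84°, -78°), giving zone 17; latitude is north of the equator, so 17N.
Zone 17 central meridian λ₀ = 6×17 − 183 = -81°; Δλ = +1.0222°.
Transverse Mercator on WGS84 with k₀ = 0.9996 gives E = 582656.494 m, N = 4815449.504 m.

Zone 17N: E 582656.5 m, N 4815449.5 m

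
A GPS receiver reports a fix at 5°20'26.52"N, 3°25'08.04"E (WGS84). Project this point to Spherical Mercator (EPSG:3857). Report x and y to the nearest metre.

Web Mercator is spherical with R = a = 6378137 m.
x = R·λ = 6378137 × 0.059671062 = 380590.207 m.
y = R·ln tan(π/4 + φ/2) = 6378137 × 0.093348075 = 595386.812 m.

x 380590 m, y 595387 m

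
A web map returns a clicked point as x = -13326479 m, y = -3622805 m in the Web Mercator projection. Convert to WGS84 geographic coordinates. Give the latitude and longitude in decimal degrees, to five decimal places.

R = 6378137 m. λ = x/R = -119.71379769°.
φ = 2·arctan(exp(y/R)) − 90° = 2·arctan(0.56666) − 90° = -30.92339872°.

lat -30.92340°, lon -119.71380°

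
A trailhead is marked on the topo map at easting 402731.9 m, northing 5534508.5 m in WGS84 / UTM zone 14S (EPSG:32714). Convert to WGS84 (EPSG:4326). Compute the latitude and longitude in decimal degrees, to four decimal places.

Zone 14S: λ₀ = -99°, k₀ = 0.9996, false easting 500000 m, false northing 10000000 m.
Meridian distance M = (N − FN)/k₀ = -4467278.4 m.
Inverse transverse Mercator on WGS84 gives φ = -40.33430014°, λ = -100.14509968°.

lat -40.3343°, lon -100.1451°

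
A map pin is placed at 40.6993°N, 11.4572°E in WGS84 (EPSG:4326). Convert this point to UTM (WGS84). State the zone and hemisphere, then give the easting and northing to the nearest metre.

Longitude 11.4572° lies in the 6° band [6°, 12°), giving zone 32; latitude is north of the equator, so 32N.
Zone 32 central meridian λ₀ = 6×32 − 183 = 9°; Δλ = +2.4572°.
Transverse Mercator on WGS84 with k₀ = 0.9996 gives E = 707600.254 m, N = 4508281.184 m.

Zone 32N: E 707600 m, N 4508281 m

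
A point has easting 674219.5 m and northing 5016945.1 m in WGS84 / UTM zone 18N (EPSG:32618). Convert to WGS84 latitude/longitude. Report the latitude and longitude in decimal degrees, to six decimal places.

lat 45.284400°, lon -72.778500°

Zone 18N: λ₀ = -75°, k₀ = 0.9996, false easting 500000 m.
Meridian distance M = (N − FN)/k₀ = 5018952.7 m.
Inverse transverse Mercator on WGS84 gives φ = 45.28440019°, λ = -72.77849964°.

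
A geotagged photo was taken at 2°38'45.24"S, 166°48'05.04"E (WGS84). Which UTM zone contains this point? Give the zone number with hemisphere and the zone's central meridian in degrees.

UTM zone = ⌊(λ + 180)/6⌋ + 1; 166.8014° ∈ [162°, 168°) → zone 58.
Hemisphere: S (φ < 0).
Central meridian λ₀ = 6×58 − 183 = 165°.

Zone 58S, central meridian 165°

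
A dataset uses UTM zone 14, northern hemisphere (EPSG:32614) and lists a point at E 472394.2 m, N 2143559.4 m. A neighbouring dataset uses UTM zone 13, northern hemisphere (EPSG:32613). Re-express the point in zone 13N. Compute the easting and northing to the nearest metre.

E 1103215 m, N 2153586 m

UTM 14N → geographic: φ = 19.38599984°, λ = -99.26289957°.
UTM 13N (λ₀ = -105°) forward: E = 1103214.585 m, N = 2153586.460 m.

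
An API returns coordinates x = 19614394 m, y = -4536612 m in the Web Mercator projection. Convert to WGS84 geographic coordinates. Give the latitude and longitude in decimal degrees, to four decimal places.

R = 6378137 m. λ = x/R = 176.19909919°.
φ = 2·arctan(exp(y/R)) − 90° = 2·arctan(0.49102) − 90° = -37.69630299°.

lat -37.6963°, lon 176.1991°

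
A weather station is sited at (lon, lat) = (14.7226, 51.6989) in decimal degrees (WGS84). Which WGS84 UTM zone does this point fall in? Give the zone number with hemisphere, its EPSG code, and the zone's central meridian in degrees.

Zone 33N (EPSG:32633), central meridian 15°

UTM zone = ⌊(λ + 180)/6⌋ + 1; 14.7226° ∈ [12°, 18°) → zone 33.
Hemisphere: N (φ ≥ 0).
Central meridian λ₀ = 6×33 − 183 = 15°.
EPSG code: 32633.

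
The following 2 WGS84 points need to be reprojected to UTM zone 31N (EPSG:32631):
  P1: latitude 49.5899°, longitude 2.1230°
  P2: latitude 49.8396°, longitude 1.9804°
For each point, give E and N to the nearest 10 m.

UTM zone 31N: λ₀ = 3°, k₀ = 0.9996.
P1 (49.5899°, 2.1230°) → (436615.351, 5493404.911) m.
P2 (49.8396°, 1.9804°) → (426686.071, 5521295.503) m.

P1: E 436620 m, N 5493400 m; P2: E 426690 m, N 5521300 m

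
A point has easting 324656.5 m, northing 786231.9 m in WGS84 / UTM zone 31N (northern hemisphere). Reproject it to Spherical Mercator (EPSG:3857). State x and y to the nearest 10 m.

Unproject from UTM 31N (λ₀ = 3°) → φ = 7.11020008°, λ = 1.41230031°.
Web Mercator (R = 6378137 m): x = 157216.551 m, y = 793543.224 m.

x 157220 m, y 793540 m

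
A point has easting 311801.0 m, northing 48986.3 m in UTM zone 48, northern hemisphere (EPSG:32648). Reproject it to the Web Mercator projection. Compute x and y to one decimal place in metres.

Unproject from UTM 48N (λ₀ = 105°) → φ = 0.44300001°, λ = 103.30890010°.
Web Mercator (R = 6378137 m): x = 11500294.153 m, y = 49315.027 m.

x 11500294.2 m, y 49315.0 m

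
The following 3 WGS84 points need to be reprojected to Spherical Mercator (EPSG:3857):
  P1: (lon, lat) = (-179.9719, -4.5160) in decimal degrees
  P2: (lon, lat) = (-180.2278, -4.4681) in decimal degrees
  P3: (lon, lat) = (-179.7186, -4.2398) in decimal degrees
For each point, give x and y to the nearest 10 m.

P1: x -20034380 m, y -503240 m; P2: x -20062870 m, y -497890 m; P3: x -20006180 m, y -472400 m

Web Mercator: x = R·λ, y = R·ln tan(π/4+φ/2), R = 6378137 m.
P1 (-4.5160°, -179.9719°) → (-20034380.265, -503240.149) m.
P2 (-4.4681°, -180.2278°) → (-20062866.923, -497891.516) m.
P3 (-4.2398°, -179.7186°) → (-20006183.038, -472403.703) m.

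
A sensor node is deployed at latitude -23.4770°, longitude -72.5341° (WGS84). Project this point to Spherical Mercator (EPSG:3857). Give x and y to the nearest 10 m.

Web Mercator is spherical with R = a = 6378137 m.
x = R·λ = 6378137 × -1.265958865 = -8074459.077 m.
y = R·ln tan(π/4 + φ/2) = 6378137 × -0.421722919 = -2689806.554 m.

x -8074460 m, y -2689810 m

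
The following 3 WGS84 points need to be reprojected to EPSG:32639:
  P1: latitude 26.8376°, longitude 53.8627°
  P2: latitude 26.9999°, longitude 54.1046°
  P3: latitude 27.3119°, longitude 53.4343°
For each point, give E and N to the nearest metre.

UTM zone 39N: λ₀ = 51°, k₀ = 0.9996.
P1 (26.8376°, 53.8627°) → (784500.794, 2971658.607) m.
P2 (26.9999°, 54.1046°) → (808112.989, 2990216.326) m.
P3 (27.3119°, 53.4343°) → (740891.881, 3023330.732) m.

P1: E 784501 m, N 2971659 m; P2: E 808113 m, N 2990216 m; P3: E 740892 m, N 3023331 m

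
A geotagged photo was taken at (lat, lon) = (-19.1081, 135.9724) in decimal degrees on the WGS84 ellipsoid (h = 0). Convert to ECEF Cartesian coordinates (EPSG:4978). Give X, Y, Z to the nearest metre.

WGS84: a = 6378137 m, e² = 0.006694380; N(φ) = a/√(1−e²sin²φ) = 6380425.951 m.
X = (N+h)·cosφ·cosλ = -4334796.390 m; Y = (N+h)·cosφ·sinλ = 4190101.497 m; Z = (N(1−e²)+h)·sinφ = -2074659.746 m.

X -4334796 m, Y 4190101 m, Z -2074660 m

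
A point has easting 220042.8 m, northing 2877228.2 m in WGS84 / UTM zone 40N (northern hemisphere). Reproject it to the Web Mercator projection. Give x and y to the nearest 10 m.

Unproject from UTM 40N (λ₀ = 57°) → φ = 25.98690042°, λ = 54.20359968°.
Web Mercator (R = 6378137 m): x = 6033917.115 m, y = 2997458.594 m.

x 6033920 m, y 2997460 m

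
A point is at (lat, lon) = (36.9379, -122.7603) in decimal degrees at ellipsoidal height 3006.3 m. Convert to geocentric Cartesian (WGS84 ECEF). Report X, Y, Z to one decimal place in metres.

WGS84: a = 6378137 m, e² = 0.006694380; N(φ) = a/√(1−e²sin²φ) = 6385860.922 m.
X = (N+h)·cosφ·cosλ = -2763280.099 m; Y = (N+h)·cosφ·sinλ = -4294303.137 m; Z = (N(1−e²)+h)·sinφ = 3813693.610 m.

X -2763280.1 m, Y -4294303.1 m, Z 3813693.6 m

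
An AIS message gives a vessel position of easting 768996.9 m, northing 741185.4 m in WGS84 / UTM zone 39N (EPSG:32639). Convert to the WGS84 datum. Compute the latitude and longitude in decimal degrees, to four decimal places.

Zone 39N: λ₀ = 51°, k₀ = 0.9996, false easting 500000 m.
Meridian distance M = (N − FN)/k₀ = 741482.0 m.
Inverse transverse Mercator on WGS84 gives φ = 6.69939974°, λ = 53.43319963°.

lat 6.6994°, lon 53.4332°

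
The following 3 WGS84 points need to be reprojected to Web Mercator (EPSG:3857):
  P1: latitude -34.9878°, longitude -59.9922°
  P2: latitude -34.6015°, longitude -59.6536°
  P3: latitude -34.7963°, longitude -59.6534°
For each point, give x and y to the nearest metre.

P1: x -6678301 m, y -4162223 m; P2: x -6640608 m, y -4109858 m; P3: x -6640586 m, y -4136233 m

Web Mercator: x = R·λ, y = R·ln tan(π/4+φ/2), R = 6378137 m.
P1 (-34.9878°, -59.9922°) → (-6678301.156, -4162223.336) m.
P2 (-34.6015°, -59.6536°) → (-6640608.376, -4109857.593) m.
P3 (-34.7963°, -59.6534°) → (-6640586.112, -4136233.468) m.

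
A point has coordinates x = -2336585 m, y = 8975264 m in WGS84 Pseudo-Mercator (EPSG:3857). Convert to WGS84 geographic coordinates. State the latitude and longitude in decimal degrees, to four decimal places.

R = 6378137 m. λ = x/R = -20.98990018°.
φ = 2·arctan(exp(y/R)) − 90° = 2·arctan(4.08447) − 90° = 62.48580098°.

lat 62.4858°, lon -20.9899°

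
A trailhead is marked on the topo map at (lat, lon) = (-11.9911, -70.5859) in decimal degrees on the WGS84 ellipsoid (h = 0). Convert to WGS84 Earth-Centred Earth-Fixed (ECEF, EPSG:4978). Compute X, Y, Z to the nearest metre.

WGS84: a = 6378137 m, e² = 0.006694380; N(φ) = a/√(1−e²sin²φ) = 6379058.703 m.
X = (N+h)·cosφ·cosλ = 2074089.584 m; Y = (N+h)·cosφ·sinλ = -5885073.612 m; Z = (N(1−e²)+h)·sinφ = -1316439.492 m.

X 2074090 m, Y -5885074 m, Z -1316439 m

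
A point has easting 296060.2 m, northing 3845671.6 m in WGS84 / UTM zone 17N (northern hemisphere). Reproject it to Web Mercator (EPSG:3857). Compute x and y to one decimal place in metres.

Unproject from UTM 17N (λ₀ = -81°) → φ = 34.73280008°, λ = -83.22750036°.
Web Mercator (R = 6378137 m): x = -9264842.960 m, y = 4127628.768 m.

x -9264843.0 m, y 4127628.8 m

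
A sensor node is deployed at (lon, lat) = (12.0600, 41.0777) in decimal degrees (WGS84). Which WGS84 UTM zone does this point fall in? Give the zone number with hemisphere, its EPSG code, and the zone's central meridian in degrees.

UTM zone = ⌊(λ + 180)/6⌋ + 1; 12.0600° ∈ [12°, 18°) → zone 33.
Hemisphere: N (φ ≥ 0).
Central meridian λ₀ = 6×33 − 183 = 15°.
EPSG code: 32633.

Zone 33N (EPSG:32633), central meridian 15°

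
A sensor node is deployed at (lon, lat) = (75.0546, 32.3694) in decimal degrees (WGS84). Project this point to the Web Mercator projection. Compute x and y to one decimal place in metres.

x 8355039.9 m, y 3811898.4 m

Web Mercator is spherical with R = a = 6378137 m.
x = R·λ = 6378137 × 1.309949889 = 8355039.854 m.
y = R·ln tan(π/4 + φ/2) = 6378137 × 0.597650755 = 3811898.393 m.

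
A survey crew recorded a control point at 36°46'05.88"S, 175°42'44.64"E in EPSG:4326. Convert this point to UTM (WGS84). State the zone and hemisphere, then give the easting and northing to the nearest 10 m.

Longitude 175.7124° lies in the 6° band [174°, 180°), giving zone 60; latitude is south of the equator, so 60S.
Zone 60 central meridian λ₀ = 6×60 − 183 = 177°; Δλ = -1.2876°.
Transverse Mercator on WGS84 with k₀ = 0.9996 gives E = 385084.965 m, N = 5930057.379 m.

Zone 60S: E 385080 m, N 5930060 m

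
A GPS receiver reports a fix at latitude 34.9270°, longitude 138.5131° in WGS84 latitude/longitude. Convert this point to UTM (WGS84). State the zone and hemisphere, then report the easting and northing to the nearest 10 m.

Zone 54N: E 272840 m, N 3867770 m

Longitude 138.5131° lies in the 6° band [138°, 144°), giving zone 54; latitude is north of the equator, so 54N.
Zone 54 central meridian λ₀ = 6×54 − 183 = 141°; Δλ = -2.4869°.
Transverse Mercator on WGS84 with k₀ = 0.9996 gives E = 272840.134 m, N = 3867771.261 m.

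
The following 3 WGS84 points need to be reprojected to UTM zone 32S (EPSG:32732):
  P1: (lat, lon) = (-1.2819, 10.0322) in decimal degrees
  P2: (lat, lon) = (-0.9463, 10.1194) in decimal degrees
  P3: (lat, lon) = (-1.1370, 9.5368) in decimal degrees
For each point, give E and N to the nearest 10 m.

P1: E 614840 m, N 9858290 m; P2: E 624550 m, N 9895390 m; P3: E 559720 m, N 9874320 m

UTM zone 32S: λ₀ = 9°, k₀ = 0.9996.
P1 (-1.2819°, 10.0322°) → (614835.711, 9858288.154) m.
P2 (-0.9463°, 10.1194°) → (624552.292, 9895385.226) m.
P3 (-1.1370°, 9.5368°) → (559721.597, 9874321.620) m.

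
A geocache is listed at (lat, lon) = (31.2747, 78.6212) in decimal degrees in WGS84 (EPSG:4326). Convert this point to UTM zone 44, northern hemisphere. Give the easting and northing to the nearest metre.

Zone 44 central meridian λ₀ = 6×44 − 183 = 81°; Δλ = -2.3788°.
Transverse Mercator on WGS84 with k₀ = 0.9996 gives E = 273528.711 m, N = 3462487.758 m.

E 273529 m, N 3462488 m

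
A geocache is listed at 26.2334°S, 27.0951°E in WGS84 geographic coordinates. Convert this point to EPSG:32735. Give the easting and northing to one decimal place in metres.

Zone 35 central meridian λ₀ = 6×35 − 183 = 27°; Δλ = +0.0951°.
Transverse Mercator on WGS84 with k₀ = 0.9996 gives E = 509498.503 m, N = 7098464.684 m.

E 509498.5 m, N 7098464.7 m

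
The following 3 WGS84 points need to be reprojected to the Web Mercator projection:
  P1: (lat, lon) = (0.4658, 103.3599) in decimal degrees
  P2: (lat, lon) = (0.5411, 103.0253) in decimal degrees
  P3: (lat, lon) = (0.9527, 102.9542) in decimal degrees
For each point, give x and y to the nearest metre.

Web Mercator: x = R·λ, y = R·ln tan(π/4+φ/2), R = 6378137 m.
P1 (0.4658°, 103.3599°) → (11505971.436, 51853.190) m.
P2 (0.5411°, 103.0253°) → (11468723.935, 60235.872) m.
P3 (0.9527°, 102.9542°) → (11460809.119, 106058.966) m.

P1: x 11505971 m, y 51853 m; P2: x 11468724 m, y 60236 m; P3: x 11460809 m, y 106059 m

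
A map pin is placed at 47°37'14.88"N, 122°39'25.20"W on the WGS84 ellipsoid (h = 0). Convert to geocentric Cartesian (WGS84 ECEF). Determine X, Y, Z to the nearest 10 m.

WGS84: a = 6378137 m, e² = 0.006694380; N(φ) = a/√(1−e²sin²φ) = 6389818.601 m.
X = (N+h)·cosφ·cosλ = -2324070.952 m; Y = (N+h)·cosφ·sinλ = -3626095.692 m; Z = (N(1−e²)+h)·sinφ = 4688560.989 m.

X -2324070 m, Y -3626100 m, Z 4688560 m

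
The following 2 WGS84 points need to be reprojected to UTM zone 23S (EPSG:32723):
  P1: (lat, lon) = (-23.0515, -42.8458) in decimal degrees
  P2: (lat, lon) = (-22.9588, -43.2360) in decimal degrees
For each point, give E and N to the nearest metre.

UTM zone 23S: λ₀ = -45°, k₀ = 0.9996.
P1 (-23.0515°, -42.8458°) → (720718.170, 7449153.980) m.
P2 (-22.9588°, -43.2360°) → (680852.247, 7459954.864) m.

P1: E 720718 m, N 7449154 m; P2: E 680852 m, N 7459955 m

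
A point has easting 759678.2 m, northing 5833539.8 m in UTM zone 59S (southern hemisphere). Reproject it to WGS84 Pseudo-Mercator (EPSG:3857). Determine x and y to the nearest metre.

Unproject from UTM 59S (λ₀ = 171°) → φ = -37.60860032°, λ = 173.94179953°.
Web Mercator (R = 6378137 m): x = 19363112.551 m, y = -4524280.764 m.

x 19363113 m, y -4524281 m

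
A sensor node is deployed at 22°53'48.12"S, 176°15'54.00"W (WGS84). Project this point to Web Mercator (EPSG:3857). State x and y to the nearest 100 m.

x -19621700 m, y -2619500 m

Web Mercator is spherical with R = a = 6378137 m.
x = R·λ = 6378137 × -3.076404606 = -19621730.045 m.
y = R·ln tan(π/4 + φ/2) = 6378137 × -0.410704728 = -2619531.021 m.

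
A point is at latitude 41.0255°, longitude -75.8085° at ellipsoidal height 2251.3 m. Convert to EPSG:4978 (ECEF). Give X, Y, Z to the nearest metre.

X 1181794 m, Y -4673320 m, Z 4166038 m

WGS84: a = 6378137 m, e² = 0.006694380; N(φ) = a/√(1−e²sin²φ) = 6387355.182 m.
X = (N+h)·cosφ·cosλ = 1181794.059 m; Y = (N+h)·cosφ·sinλ = -4673319.868 m; Z = (N(1−e²)+h)·sinφ = 4166037.777 m.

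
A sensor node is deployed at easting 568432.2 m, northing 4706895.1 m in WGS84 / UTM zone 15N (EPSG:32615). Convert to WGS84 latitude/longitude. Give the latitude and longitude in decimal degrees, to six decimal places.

Zone 15N: λ₀ = -93°, k₀ = 0.9996, false easting 500000 m.
Meridian distance M = (N − FN)/k₀ = 4708778.6 m.
Inverse transverse Mercator on WGS84 gives φ = 42.51140017°, λ = -92.16699960°.

lat 42.511400°, lon -92.167000°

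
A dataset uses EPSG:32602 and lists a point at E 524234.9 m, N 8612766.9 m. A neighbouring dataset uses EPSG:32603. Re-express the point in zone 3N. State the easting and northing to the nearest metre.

UTM 2N → geographic: φ = 77.58949990°, λ = -169.98979877°.
UTM 3N (λ₀ = -165°) forward: E = 380425.582 m, N = 8617646.859 m.

E 380426 m, N 8617647 m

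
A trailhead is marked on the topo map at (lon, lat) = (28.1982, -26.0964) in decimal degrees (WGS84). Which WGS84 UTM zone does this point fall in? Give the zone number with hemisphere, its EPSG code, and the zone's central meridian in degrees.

Zone 35S (EPSG:32735), central meridian 27°

UTM zone = ⌊(λ + 180)/6⌋ + 1; 28.1982° ∈ [24°, 30°) → zone 35.
Hemisphere: S (φ < 0).
Central meridian λ₀ = 6×35 − 183 = 27°.
EPSG code: 32735.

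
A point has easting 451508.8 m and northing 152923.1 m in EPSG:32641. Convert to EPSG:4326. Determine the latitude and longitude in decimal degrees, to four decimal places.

lat 1.3835°, lon 62.5641°

Zone 41N: λ₀ = 63°, k₀ = 0.9996, false easting 500000 m.
Meridian distance M = (N − FN)/k₀ = 152984.3 m.
Inverse transverse Mercator on WGS84 gives φ = 1.38350026°, λ = 62.56409983°.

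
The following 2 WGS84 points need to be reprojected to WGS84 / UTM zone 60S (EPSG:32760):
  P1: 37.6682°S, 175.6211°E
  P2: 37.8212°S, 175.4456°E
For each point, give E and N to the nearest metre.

UTM zone 60S: λ₀ = 177°, k₀ = 0.9996.
P1 (-37.6682°, 175.6211°) → (378389.841, 5830103.502) m.
P2 (-37.8212°, 175.4456°) → (363192.948, 5812884.809) m.

P1: E 378390 m, N 5830104 m; P2: E 363193 m, N 5812885 m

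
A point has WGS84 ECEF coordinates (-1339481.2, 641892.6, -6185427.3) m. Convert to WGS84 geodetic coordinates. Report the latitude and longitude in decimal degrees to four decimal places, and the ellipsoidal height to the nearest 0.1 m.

lat -76.5840°, lon 154.3958°, h 3356.6 m

λ = atan2(Y, X) = 154.39579974°; p = √(X²+Y²) = 1485340.4 m.
Bowring's method on WGS84 (a = 6378137 m, b = 6356752.314 m) gives φ = -76.58399953°, h = 3356.587 m.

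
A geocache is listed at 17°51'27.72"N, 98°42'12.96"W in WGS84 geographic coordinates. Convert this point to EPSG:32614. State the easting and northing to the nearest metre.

Zone 14 central meridian λ₀ = 6×14 − 183 = -99°; Δλ = +0.2964°.
Transverse Mercator on WGS84 with k₀ = 0.9996 gives E = 531402.866 m, N = 1974467.046 m.

E 531403 m, N 1974467 m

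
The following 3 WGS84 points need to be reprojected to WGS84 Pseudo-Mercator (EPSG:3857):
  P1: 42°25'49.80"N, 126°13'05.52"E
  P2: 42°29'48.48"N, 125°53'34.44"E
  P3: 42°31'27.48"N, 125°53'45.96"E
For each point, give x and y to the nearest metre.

P1: x 14050546 m, y 5225686 m; P2: x 14014334 m, y 5235691 m; P3: x 14014690 m, y 5239843 m

Web Mercator: x = R·λ, y = R·ln tan(π/4+φ/2), R = 6378137 m.
P1 (42.4305°, 126.2182°) → (14050545.753, 5225685.994) m.
P2 (42.4968°, 125.8929°) → (14014333.522, 5235690.637) m.
P3 (42.5243°, 125.8961°) → (14014689.745, 5239843.488) m.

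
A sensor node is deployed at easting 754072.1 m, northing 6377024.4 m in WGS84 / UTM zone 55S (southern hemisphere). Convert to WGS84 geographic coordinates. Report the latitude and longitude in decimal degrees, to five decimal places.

Zone 55S: λ₀ = 147°, k₀ = 0.9996, false easting 500000 m, false northing 10000000 m.
Meridian distance M = (N − FN)/k₀ = -3624425.4 m.
Inverse transverse Mercator on WGS84 gives φ = -32.71530043°, λ = 149.71069959°.

lat -32.71530°, lon 149.71070°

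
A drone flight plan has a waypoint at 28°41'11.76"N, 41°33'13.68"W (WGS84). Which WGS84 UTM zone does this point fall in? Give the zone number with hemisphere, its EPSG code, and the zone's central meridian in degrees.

UTM zone = ⌊(λ + 180)/6⌋ + 1; -41.5538° ∈ [-42°, -36°) → zone 24.
Hemisphere: N (φ ≥ 0).
Central meridian λ₀ = 6×24 − 183 = -39°.
EPSG code: 32624.

Zone 24N (EPSG:32624), central meridian -39°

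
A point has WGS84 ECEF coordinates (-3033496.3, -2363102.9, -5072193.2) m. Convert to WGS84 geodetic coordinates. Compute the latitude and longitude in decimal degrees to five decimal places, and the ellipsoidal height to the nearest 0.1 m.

λ = atan2(Y, X) = -142.08130014°; p = √(X²+Y²) = 3845303.0 m.
Bowring's method on WGS84 (a = 6378137 m, b = 6356752.314 m) gives φ = -53.01879978°, h = 489.310 m.

lat -53.01880°, lon -142.08130°, h 489.3 m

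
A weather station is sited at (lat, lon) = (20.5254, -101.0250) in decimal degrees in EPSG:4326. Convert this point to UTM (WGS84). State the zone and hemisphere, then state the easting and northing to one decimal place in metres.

Zone 14N: E 288852.7 m, N 2270932.5 m

Longitude -101.0250° lies in the 6° band [-102°, -96°), giving zone 14; latitude is north of the equator, so 14N.
Zone 14 central meridian λ₀ = 6×14 − 183 = -99°; Δλ = -2.0250°.
Transverse Mercator on WGS84 with k₀ = 0.9996 gives E = 288852.706 m, N = 2270932.461 m.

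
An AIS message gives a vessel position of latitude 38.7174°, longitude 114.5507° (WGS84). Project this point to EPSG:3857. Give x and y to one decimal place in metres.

x 12751725.6 m, y 4681272.0 m

Web Mercator is spherical with R = a = 6378137 m.
x = R·λ = 6378137 × 1.999286875 = 12751725.594 m.
y = R·ln tan(π/4 + φ/2) = 6378137 × 0.733956014 = 4681272.010 m.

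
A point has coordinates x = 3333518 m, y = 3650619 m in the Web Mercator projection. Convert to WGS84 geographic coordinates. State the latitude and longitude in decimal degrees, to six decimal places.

R = 6378137 m. λ = x/R = 29.94550169°.
φ = 2·arctan(exp(y/R)) − 90° = 2·arctan(1.77245) − 90° = 31.13749969°.

lat 31.137500°, lon 29.945502°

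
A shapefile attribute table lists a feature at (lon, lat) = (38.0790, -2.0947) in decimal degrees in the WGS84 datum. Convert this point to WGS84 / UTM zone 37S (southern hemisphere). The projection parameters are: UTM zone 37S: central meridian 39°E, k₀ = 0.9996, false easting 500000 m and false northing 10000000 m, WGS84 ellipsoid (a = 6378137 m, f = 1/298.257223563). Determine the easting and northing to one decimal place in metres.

Zone 37 central meridian λ₀ = 6×37 − 183 = 39°; Δλ = -0.9210°.
Transverse Mercator on WGS84 with k₀ = 0.9996 gives E = 397579.355 m, N = 9768441.587 m.

E 397579.4 m, N 9768441.6 m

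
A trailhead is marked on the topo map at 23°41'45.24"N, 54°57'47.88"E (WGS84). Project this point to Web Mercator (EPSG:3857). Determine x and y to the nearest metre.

Web Mercator is spherical with R = a = 6378137 m.
x = R·λ = 6378137 × 0.959290553 = 6118486.568 m.
y = R·ln tan(π/4 + φ/2) = 6378137 × 0.425891721 = 2716395.741 m.

x 6118487 m, y 2716396 m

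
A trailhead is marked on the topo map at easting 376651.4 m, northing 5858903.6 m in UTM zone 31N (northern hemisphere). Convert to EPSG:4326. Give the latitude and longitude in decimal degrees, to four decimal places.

Zone 31N: λ₀ = 3°, k₀ = 0.9996, false easting 500000 m.
Meridian distance M = (N − FN)/k₀ = 5861248.1 m.
Inverse transverse Mercator on WGS84 gives φ = 52.86569974°, λ = 1.16760003°.

lat 52.8657°, lon 1.1676°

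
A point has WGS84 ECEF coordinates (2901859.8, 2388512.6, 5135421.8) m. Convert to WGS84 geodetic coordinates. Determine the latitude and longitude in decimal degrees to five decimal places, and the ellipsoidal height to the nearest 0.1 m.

λ = atan2(Y, X) = 39.45769959°; p = √(X²+Y²) = 3758428.2 m.
Bowring's method on WGS84 (a = 6378137 m, b = 6356752.314 m) gives φ = 53.98419988°, h = -356.230 m.

lat 53.98420°, lon 39.45770°, h -356.2 m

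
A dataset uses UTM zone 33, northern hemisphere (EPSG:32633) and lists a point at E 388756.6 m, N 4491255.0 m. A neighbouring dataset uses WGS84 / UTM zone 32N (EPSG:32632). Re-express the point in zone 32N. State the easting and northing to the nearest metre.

E 896742 m, N 4500988 m

UTM 33N → geographic: φ = 40.56459966°, λ = 13.68590008°.
UTM 32N (λ₀ = 9°) forward: E = 896742.070 m, N = 4500988.424 m.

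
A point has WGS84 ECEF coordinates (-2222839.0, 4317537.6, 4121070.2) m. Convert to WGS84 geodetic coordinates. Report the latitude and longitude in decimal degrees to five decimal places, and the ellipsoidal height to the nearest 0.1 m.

lat 40.50890°, lon 117.24120°, h -63.4 m

λ = atan2(Y, X) = 117.24119976°; p = √(X²+Y²) = 4856145.0 m.
Bowring's method on WGS84 (a = 6378137 m, b = 6356752.314 m) gives φ = 40.50890021°, h = -63.369 m.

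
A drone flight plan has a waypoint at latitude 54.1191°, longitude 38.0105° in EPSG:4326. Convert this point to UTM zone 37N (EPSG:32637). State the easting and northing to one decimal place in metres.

Zone 37 central meridian λ₀ = 6×37 − 183 = 39°; Δλ = -0.9895°.
Transverse Mercator on WGS84 with k₀ = 0.9996 gives E = 435325.013 m, N = 5997225.429 m.

E 435325.0 m, N 5997225.4 m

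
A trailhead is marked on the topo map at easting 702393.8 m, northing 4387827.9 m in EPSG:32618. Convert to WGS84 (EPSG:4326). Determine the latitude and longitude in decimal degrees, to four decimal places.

lat 39.6163°, lon -72.6422°

Zone 18N: λ₀ = -75°, k₀ = 0.9996, false easting 500000 m.
Meridian distance M = (N − FN)/k₀ = 4389583.7 m.
Inverse transverse Mercator on WGS84 gives φ = 39.61629995°, λ = -72.64220054°.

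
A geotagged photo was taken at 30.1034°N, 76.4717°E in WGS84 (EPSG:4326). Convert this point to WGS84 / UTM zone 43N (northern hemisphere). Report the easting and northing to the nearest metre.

Zone 43 central meridian λ₀ = 6×43 − 183 = 75°; Δλ = +1.4717°.
Transverse Mercator on WGS84 with k₀ = 0.9996 gives E = 641802.484 m, N = 3331156.557 m.

E 641802 m, N 3331157 m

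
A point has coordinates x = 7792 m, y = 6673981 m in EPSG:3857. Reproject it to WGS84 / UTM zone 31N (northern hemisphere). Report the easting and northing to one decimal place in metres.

E 295737.1 m, N 5686919.7 m

Web Mercator inverse (R = 6378137 m) → φ = 51.29690064°, λ = 0.06999673°.
UTM 31N forward: E = 295737.122 m, N = 5686919.663 m.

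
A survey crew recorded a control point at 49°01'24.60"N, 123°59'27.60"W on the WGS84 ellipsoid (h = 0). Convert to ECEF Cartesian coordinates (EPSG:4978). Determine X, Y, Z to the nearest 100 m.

WGS84: a = 6378137 m, e² = 0.006694380; N(φ) = a/√(1−e²sin²φ) = 6390340.616 m.
X = (N+h)·cosφ·cosλ = -2342730.995 m; Y = (N+h)·cosφ·sinλ = -3474418.651 m; Z = (N(1−e²)+h)·sinφ = 4792272.910 m.

X -2342700 m, Y -3474400 m, Z 4792300 m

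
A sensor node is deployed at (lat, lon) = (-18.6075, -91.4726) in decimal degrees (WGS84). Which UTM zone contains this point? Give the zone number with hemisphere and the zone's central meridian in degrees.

UTM zone = ⌊(λ + 180)/6⌋ + 1; -91.4726° ∈ [-96°, -90°) → zone 15.
Hemisphere: S (φ < 0).
Central meridian λ₀ = 6×15 − 183 = -93°.

Zone 15S, central meridian -93°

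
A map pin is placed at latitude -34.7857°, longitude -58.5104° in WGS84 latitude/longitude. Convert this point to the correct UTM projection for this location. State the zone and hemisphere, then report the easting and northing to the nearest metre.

Zone 21S: E 361809 m, N 6149682 m

Longitude -58.5104° lies in the 6° band [-60°, -54°), giving zone 21; latitude is south of the equator, so 21S.
Zone 21 central meridian λ₀ = 6×21 − 183 = -57°; Δλ = -1.5104°.
Transverse Mercator on WGS84 with k₀ = 0.9996 gives E = 361809.499 m, N = 6149682.275 m.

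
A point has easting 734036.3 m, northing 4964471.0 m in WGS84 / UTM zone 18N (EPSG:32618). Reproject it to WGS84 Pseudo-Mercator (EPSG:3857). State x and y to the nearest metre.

x -8019579 m, y 5589353 m

Unproject from UTM 18N (λ₀ = -75°) → φ = 44.79530019°, λ = -72.04110044°.
Web Mercator (R = 6378137 m): x = -8019578.618 m, y = 5589353.052 m.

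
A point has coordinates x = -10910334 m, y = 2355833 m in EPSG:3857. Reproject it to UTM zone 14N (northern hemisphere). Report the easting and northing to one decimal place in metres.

E 603182.9 m, N 2288973.9 m

Web Mercator inverse (R = 6378137 m) → φ = 20.69739891°, λ = -98.00919787°.
UTM 14N forward: E = 603182.883 m, N = 2288973.879 m.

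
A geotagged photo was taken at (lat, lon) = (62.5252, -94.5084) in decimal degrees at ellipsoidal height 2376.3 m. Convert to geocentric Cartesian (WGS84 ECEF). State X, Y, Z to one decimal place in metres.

X -232002.4 m, Y -2942355.0 m, Z 5637866.1 m

WGS84: a = 6378137 m, e² = 0.006694380; N(φ) = a/√(1−e²sin²φ) = 6395008.409 m.
X = (N+h)·cosφ·cosλ = -232002.409 m; Y = (N+h)·cosφ·sinλ = -2942355.002 m; Z = (N(1−e²)+h)·sinφ = 5637866.051 m.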